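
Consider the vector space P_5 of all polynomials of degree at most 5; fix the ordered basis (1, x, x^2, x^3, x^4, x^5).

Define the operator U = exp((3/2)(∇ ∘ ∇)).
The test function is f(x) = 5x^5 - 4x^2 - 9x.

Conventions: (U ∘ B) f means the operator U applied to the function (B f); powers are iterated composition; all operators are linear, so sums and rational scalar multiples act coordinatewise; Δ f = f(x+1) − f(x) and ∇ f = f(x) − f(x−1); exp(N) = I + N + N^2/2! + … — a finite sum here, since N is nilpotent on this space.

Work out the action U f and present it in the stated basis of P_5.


the image equals g(x) = 5x^5 + 150x^3 - 454x^2 + 1191x - 1587

order-1 term: 150x^3 - 450x^2 + 525x - 237
order-2 term: 675x - 1350
the series for exp((3/2)(∇ ∘ ∇)) f terminates at order 2
exp((3/2)(∇ ∘ ∇)) f = 5x^5 + 150x^3 - 454x^2 + 1191x - 1587


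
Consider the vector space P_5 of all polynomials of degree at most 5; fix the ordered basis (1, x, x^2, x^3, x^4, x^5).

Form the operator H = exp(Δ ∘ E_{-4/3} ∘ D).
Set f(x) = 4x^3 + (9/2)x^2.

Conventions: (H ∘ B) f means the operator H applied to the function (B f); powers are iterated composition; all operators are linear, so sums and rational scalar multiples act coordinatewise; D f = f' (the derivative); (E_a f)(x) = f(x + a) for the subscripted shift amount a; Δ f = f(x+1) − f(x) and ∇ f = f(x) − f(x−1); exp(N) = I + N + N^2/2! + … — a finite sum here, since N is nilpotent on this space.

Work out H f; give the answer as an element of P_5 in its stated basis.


order-1 term: 24x - 11
the series for exp(Δ ∘ E_{-4/3} ∘ D) f terminates at order 1
exp(Δ ∘ E_{-4/3} ∘ D) f = 4x^3 + (9/2)x^2 + 24x - 11

g(x) = 4x^3 + (9/2)x^2 + 24x - 11


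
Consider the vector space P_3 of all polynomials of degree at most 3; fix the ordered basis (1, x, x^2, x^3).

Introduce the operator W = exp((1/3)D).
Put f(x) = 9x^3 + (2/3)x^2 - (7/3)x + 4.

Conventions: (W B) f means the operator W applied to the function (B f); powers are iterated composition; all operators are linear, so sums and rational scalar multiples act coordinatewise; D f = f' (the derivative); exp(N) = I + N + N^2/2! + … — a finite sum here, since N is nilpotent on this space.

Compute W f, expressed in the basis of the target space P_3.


order-1 term: 9x^2 + (4/9)x - 7/9
order-2 term: 3x + 2/27
order-3 term: 1/3
the series for exp((1/3)D) f terminates at order 3
exp((1/3)D) f = 9x^3 + (29/3)x^2 + (10/9)x + 98/27

g(x) = 9x^3 + (29/3)x^2 + (10/9)x + 98/27


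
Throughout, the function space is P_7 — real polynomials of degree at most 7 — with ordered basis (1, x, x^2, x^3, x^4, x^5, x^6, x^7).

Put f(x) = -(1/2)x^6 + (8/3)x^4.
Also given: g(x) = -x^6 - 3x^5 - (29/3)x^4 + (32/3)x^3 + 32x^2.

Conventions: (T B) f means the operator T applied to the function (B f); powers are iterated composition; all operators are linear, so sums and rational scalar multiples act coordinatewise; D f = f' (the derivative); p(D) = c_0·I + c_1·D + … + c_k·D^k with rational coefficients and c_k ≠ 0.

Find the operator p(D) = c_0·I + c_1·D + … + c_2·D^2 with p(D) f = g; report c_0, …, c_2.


D^0 f = -(1/2)x^6 + (8/3)x^4
D^1 f = -3x^5 + (32/3)x^3
D^2 f = -15x^4 + 32x^2
matching coefficients of g against c_0 f + c_1 Df + … from the top degree down determines the c_i
solution: c_0 = 2, c_1 = 1, c_2 = 1

p(D) = 2·I + D + D^2, i.e. c_0 = 2, c_1 = 1, c_2 = 1


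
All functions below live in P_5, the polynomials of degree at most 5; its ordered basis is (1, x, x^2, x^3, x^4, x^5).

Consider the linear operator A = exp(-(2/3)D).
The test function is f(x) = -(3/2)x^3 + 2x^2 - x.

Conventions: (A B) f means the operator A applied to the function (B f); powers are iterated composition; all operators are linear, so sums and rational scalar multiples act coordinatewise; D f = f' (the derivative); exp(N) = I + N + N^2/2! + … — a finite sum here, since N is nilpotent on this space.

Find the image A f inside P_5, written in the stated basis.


order-1 term: 3x^2 - (8/3)x + 2/3
order-2 term: -2x + 8/9
order-3 term: 4/9
the series for exp(-(2/3)D) f terminates at order 3
exp(-(2/3)D) f = -(3/2)x^3 + 5x^2 - (17/3)x + 2

g(x) = -(3/2)x^3 + 5x^2 - (17/3)x + 2


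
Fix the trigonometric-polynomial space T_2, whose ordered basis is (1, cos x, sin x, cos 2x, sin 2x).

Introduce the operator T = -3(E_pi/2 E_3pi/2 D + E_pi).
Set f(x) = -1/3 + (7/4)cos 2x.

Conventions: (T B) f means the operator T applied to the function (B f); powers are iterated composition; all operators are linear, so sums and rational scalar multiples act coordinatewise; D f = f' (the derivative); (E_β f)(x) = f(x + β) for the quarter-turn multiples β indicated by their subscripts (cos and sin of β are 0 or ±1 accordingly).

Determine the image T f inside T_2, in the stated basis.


the image equals g(x) = 1 - (21/4)cos 2x + (21/2)sin 2x

D f = -(7/2)sin 2x
E_3pi/2 D f = (7/2)sin 2x
E_pi/2 E_3pi/2 D f = -(7/2)sin 2x
E_pi f = -1/3 + (7/4)cos 2x
(E_pi/2 E_3pi/2 D + E_pi) f = -1/3 + (7/4)cos 2x - (7/2)sin 2x
(-3(E_pi/2 E_3pi/2 D + E_pi)) f = 1 - (21/4)cos 2x + (21/2)sin 2x


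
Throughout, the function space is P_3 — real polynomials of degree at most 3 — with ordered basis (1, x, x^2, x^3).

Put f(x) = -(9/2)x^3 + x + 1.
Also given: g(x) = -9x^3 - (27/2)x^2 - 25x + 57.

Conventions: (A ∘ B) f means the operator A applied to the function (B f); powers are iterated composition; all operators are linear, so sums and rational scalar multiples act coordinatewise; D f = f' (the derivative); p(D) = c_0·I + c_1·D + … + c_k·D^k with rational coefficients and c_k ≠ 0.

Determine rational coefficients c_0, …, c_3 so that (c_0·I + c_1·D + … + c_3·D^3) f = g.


D^0 f = -(9/2)x^3 + x + 1
D^1 f = -(27/2)x^2 + 1
D^2 f = -27x
D^3 f = -27
matching coefficients of g against c_0 f + c_1 Df + … from the top degree down determines the c_i
solution: c_0 = 2, c_1 = 1, c_2 = 1, c_3 = -2

c_0 = 2, c_1 = 1, c_2 = 1, c_3 = -2


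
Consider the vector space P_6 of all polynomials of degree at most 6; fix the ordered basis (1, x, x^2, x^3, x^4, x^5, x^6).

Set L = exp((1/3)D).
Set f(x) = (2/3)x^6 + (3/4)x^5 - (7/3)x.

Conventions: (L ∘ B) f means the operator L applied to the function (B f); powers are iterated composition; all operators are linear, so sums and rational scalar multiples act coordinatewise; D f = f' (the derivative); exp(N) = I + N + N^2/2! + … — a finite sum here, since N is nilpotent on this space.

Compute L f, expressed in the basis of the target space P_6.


the result is g(x) = (2/3)x^6 + (25/12)x^5 + (85/36)x^4 + (215/162)x^3 + (65/162)x^2 - (2207/972)x - 6769/8748

order-1 term: (4/3)x^5 + (5/4)x^4 - 7/9
order-2 term: (10/9)x^4 + (5/6)x^3
order-3 term: (40/81)x^3 + (5/18)x^2
order-4 term: (10/81)x^2 + (5/108)x
order-5 term: (4/243)x + 1/324
order-6 term: 2/2187
the series for exp((1/3)D) f terminates at order 6
exp((1/3)D) f = (2/3)x^6 + (25/12)x^5 + (85/36)x^4 + (215/162)x^3 + (65/162)x^2 - (2207/972)x - 6769/8748


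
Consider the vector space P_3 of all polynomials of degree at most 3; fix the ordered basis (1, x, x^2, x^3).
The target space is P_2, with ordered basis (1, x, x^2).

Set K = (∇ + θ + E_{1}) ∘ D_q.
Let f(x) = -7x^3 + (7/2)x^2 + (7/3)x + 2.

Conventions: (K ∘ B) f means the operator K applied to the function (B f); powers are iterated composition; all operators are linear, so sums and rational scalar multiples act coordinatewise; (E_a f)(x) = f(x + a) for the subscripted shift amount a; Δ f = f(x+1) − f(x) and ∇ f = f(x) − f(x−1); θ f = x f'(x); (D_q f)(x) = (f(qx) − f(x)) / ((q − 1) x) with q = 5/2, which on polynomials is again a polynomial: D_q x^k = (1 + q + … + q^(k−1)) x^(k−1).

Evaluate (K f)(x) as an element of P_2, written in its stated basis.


the result is g(x) = -(819/4)x^2 - (497/2)x + 161/6

D_q f = -(273/4)x^2 + (49/4)x + 7/3
∇ D_q f = -(273/2)x + 161/2
θ D_q f = -(273/2)x^2 + (49/4)x
E_{1} D_q f = -(273/4)x^2 - (497/4)x - 161/3
(∇ + θ + E_{1}) D_q f = -(819/4)x^2 - (497/2)x + 161/6


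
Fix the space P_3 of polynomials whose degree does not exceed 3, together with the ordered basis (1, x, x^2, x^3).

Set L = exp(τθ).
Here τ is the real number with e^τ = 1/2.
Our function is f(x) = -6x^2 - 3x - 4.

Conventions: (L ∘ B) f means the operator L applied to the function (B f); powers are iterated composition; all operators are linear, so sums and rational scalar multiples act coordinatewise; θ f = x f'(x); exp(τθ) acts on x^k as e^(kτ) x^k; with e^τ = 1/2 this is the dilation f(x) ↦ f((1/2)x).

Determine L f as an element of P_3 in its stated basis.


exp(τθ) x^k = e^(kτ) x^k; with e^τ = 1/2 this sends x^k to (1/2)^k x^k
x ↦ 1/2 x
x^2 ↦ 1/4 x^2
applying this coordinatewise to f: exp(τθ) f = -(3/2)x^2 - (3/2)x - 4

g(x) = -(3/2)x^2 - (3/2)x - 4


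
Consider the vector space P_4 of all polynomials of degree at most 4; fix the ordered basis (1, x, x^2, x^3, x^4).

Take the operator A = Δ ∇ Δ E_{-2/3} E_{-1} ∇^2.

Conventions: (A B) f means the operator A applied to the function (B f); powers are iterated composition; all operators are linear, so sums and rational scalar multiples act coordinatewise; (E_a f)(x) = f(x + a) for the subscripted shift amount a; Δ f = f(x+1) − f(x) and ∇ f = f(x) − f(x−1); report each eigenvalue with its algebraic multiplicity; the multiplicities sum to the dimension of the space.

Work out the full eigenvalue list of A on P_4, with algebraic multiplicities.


image of 1: 0
image of x: 0
image of x^2: 0
image of x^3: 0
image of x^4: 0
the matrix is upper triangular; its diagonal is (0, 0, 0, 0, 0)
for a triangular matrix the eigenvalues are the diagonal entries, with algebraic multiplicity their repetition count

λ = 0 (multiplicity 5)


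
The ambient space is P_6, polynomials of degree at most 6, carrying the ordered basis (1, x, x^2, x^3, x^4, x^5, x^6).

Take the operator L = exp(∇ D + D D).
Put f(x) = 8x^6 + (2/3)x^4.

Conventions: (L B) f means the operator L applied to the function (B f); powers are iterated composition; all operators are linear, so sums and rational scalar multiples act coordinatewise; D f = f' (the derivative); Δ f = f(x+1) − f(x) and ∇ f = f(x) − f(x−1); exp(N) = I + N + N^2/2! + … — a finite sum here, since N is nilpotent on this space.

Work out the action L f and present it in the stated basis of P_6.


g(x) = 8x^6 + (1442/3)x^4 - 480x^3 + 6256x^2 - 6008x + 31208/3

order-1 term: 480x^4 - 480x^3 + 496x^2 - 248x + 152/3
order-2 term: 5760x^2 - 5760x + 2672
order-3 term: 7680
the series for exp(∇ D + D D) f terminates at order 3
exp(∇ D + D D) f = 8x^6 + (1442/3)x^4 - 480x^3 + 6256x^2 - 6008x + 31208/3


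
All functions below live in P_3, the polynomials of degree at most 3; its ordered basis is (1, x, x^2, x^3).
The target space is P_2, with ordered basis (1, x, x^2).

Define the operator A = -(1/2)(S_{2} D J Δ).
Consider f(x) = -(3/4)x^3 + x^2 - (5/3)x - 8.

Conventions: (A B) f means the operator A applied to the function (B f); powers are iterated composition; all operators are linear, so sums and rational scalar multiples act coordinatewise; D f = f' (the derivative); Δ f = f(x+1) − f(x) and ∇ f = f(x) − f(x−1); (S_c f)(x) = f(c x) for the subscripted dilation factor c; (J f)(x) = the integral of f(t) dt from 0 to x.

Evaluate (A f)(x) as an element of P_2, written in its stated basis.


g(x) = (9/2)x^2 + (1/4)x + 17/24

Δ f = -(9/4)x^2 - (1/4)x - 17/12
J Δ f = -(3/4)x^3 - (1/8)x^2 - (17/12)x
D J Δ f = -(9/4)x^2 - (1/4)x - 17/12
S_{2} (D J Δ) f = -9x^2 - (1/2)x - 17/12
(-(1/2)(S_{2} D J Δ)) f = (9/2)x^2 + (1/4)x + 17/24


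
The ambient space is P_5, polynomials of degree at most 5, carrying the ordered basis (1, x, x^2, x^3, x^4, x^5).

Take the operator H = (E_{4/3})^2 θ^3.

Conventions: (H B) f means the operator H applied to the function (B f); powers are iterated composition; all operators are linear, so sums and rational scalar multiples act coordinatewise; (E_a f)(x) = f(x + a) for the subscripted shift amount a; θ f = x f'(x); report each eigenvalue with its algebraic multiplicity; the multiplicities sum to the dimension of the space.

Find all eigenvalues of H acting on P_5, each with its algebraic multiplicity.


λ = 0 (multiplicity 1), λ = 1 (multiplicity 1), λ = 8 (multiplicity 1), λ = 27 (multiplicity 1), λ = 64 (multiplicity 1), λ = 125 (multiplicity 1)

image of 1: 0
image of x: x + 8/3
image of x^2: 8x^2 + (128/3)x + 512/9
image of x^3: 27x^3 + 216x^2 + 576x + 512
image of x^4: 64x^4 + (2048/3)x^3 + (8192/3)x^2 + (131072/27)x + 262144/81
image of x^5: 125x^5 + (5000/3)x^4 + (80000/9)x^3 + (640000/27)x^2 + (2560000/81)x + 4096000/243
the matrix is upper triangular; its diagonal is (0, 1, 8, 27, 64, 125)
for a triangular matrix the eigenvalues are the diagonal entries, with algebraic multiplicity their repetition count


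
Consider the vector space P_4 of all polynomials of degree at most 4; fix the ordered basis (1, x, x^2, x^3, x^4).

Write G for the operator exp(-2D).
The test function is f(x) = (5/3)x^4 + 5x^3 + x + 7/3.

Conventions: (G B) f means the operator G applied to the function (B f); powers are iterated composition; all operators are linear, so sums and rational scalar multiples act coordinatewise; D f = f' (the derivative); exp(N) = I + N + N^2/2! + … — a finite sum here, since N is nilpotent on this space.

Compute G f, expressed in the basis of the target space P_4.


the image equals g(x) = (5/3)x^4 - (25/3)x^3 + 10x^2 + (23/3)x - 13

order-1 term: -(40/3)x^3 - 30x^2 - 2
order-2 term: 40x^2 + 60x
order-3 term: -(160/3)x - 40
order-4 term: 80/3
the series for exp(-2D) f terminates at order 4
exp(-2D) f = (5/3)x^4 - (25/3)x^3 + 10x^2 + (23/3)x - 13


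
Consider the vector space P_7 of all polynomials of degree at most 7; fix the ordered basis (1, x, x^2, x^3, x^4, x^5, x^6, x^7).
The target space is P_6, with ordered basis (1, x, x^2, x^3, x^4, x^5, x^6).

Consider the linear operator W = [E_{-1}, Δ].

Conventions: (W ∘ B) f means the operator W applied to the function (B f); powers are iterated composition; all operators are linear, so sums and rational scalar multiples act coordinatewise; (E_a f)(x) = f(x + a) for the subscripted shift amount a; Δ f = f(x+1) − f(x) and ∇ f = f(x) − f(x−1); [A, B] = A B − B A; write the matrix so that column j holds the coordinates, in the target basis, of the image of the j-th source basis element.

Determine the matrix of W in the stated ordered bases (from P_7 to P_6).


image of 1: 0
image of x: 0
image of x^2: 0
image of x^3: 0
image of x^4: 0
image of x^5: 0
image of x^6: 0
image of x^7: 0
each image's coordinates form column j of the matrix

the matrix is [[0, 0, 0, 0, 0, 0, 0, 0]; [0, 0, 0, 0, 0, 0, 0, 0]; [0, 0, 0, 0, 0, 0, 0, 0]; [0, 0, 0, 0, 0, 0, 0, 0]; [0, 0, 0, 0, 0, 0, 0, 0]; [0, 0, 0, 0, 0, 0, 0, 0]; [0, 0, 0, 0, 0, 0, 0, 0]] (rows listed top to bottom)


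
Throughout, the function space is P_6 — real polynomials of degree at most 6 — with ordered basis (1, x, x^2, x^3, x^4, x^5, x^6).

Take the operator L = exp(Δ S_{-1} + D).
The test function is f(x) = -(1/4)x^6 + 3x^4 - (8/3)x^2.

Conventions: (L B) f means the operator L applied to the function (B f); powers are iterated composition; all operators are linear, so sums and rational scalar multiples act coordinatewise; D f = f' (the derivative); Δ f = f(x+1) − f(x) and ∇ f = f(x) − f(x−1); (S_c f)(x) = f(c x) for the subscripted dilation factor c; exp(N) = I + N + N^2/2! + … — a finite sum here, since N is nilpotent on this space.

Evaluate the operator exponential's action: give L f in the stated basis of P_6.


order-1 term: -3x^5 - (15/4)x^4 + 19x^3 + (57/4)x^2 - (1/6)x + 1/12
order-2 term: (15/4)x^2 - 11/4
order-3 term: 5x + 5/4
the series for exp(Δ S_{-1} + D) f terminates at order 3
exp(Δ S_{-1} + D) f = -(1/4)x^6 - 3x^5 - (3/4)x^4 + 19x^3 + (46/3)x^2 + (29/6)x - 17/12

the result is g(x) = -(1/4)x^6 - 3x^5 - (3/4)x^4 + 19x^3 + (46/3)x^2 + (29/6)x - 17/12


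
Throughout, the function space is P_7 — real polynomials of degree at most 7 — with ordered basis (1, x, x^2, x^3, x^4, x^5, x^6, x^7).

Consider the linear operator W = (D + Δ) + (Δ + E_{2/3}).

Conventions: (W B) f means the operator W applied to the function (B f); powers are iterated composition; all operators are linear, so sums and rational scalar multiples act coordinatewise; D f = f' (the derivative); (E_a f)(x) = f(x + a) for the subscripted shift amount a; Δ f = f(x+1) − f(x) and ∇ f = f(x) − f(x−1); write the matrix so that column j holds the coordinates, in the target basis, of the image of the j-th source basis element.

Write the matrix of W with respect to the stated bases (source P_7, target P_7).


the matrix is [[1, 11/3, 22/9, 62/27, 178/81, 518/243, 1522/729, 4502/2187]; [0, 1, 22/3, 22/3, 248/27, 890/81, 1036/81, 10654/729]; [0, 0, 1, 11, 44/3, 620/27, 890/27, 3626/81]; [0, 0, 0, 1, 44/3, 220/9, 1240/27, 6230/81]; [0, 0, 0, 0, 1, 55/3, 110/3, 2170/27]; [0, 0, 0, 0, 0, 1, 22, 154/3]; [0, 0, 0, 0, 0, 0, 1, 77/3]; [0, 0, 0, 0, 0, 0, 0, 1]] (rows listed top to bottom)

image of 1: 1
image of x: x + 11/3
image of x^2: x^2 + (22/3)x + 22/9
image of x^3: x^3 + 11x^2 + (22/3)x + 62/27
image of x^4: x^4 + (44/3)x^3 + (44/3)x^2 + (248/27)x + 178/81
image of x^5: x^5 + (55/3)x^4 + (220/9)x^3 + (620/27)x^2 + (890/81)x + 518/243
image of x^6: x^6 + 22x^5 + (110/3)x^4 + (1240/27)x^3 + (890/27)x^2 + (1036/81)x + 1522/729
image of x^7: x^7 + (77/3)x^6 + (154/3)x^5 + (2170/27)x^4 + (6230/81)x^3 + (3626/81)x^2 + (10654/729)x + 4502/2187
each image's coordinates form column j of the matrix


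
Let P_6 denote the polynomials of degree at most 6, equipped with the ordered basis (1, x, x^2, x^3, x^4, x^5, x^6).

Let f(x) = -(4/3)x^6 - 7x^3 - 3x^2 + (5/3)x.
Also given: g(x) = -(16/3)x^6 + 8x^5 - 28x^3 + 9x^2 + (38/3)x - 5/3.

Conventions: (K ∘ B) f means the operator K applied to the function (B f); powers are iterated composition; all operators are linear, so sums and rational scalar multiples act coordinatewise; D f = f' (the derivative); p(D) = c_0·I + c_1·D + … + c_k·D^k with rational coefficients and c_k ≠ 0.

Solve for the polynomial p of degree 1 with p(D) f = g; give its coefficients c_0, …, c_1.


p(D) = 4·I − D, i.e. c_0 = 4, c_1 = -1

D^0 f = -(4/3)x^6 - 7x^3 - 3x^2 + (5/3)x
D^1 f = -8x^5 - 21x^2 - 6x + 5/3
matching coefficients of g against c_0 f + c_1 Df + … from the top degree down determines the c_i
solution: c_0 = 4, c_1 = -1


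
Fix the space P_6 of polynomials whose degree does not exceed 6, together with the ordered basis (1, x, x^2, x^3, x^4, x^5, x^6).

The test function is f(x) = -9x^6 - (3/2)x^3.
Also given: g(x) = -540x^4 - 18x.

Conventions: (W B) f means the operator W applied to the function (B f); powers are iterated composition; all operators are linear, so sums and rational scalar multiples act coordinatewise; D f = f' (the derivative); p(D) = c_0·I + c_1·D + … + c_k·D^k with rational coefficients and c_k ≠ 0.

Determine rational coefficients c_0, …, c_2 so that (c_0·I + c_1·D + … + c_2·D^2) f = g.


D^0 f = -9x^6 - (3/2)x^3
D^1 f = -54x^5 - (9/2)x^2
D^2 f = -270x^4 - 9x
matching coefficients of g against c_0 f + c_1 Df + … from the top degree down determines the c_i
solution: c_0 = 0, c_1 = 0, c_2 = 2

p(D) = 2·D^2, i.e. c_0 = 0, c_1 = 0, c_2 = 2


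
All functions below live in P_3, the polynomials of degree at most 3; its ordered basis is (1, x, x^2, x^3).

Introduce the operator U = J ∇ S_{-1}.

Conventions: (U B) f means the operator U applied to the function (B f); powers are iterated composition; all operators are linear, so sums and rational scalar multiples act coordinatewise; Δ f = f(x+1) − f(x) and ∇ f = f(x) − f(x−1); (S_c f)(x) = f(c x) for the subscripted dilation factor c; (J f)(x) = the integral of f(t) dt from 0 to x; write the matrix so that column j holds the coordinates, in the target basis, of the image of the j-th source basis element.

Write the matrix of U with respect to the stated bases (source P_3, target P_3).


image of 1: 0
image of x: -x
image of x^2: x^2 - x
image of x^3: -x^3 + (3/2)x^2 - x
each image's coordinates form column j of the matrix

the matrix is [[0, 0, 0, 0]; [0, -1, -1, -1]; [0, 0, 1, 3/2]; [0, 0, 0, -1]] (rows listed top to bottom)


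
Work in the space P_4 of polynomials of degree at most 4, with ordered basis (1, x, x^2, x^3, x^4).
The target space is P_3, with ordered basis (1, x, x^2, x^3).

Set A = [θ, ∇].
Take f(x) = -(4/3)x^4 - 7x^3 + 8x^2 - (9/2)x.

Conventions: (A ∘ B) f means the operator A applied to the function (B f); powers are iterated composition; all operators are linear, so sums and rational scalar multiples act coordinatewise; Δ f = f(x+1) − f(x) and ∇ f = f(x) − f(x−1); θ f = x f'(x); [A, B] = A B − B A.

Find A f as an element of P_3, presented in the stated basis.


g(x) = (16/3)x^3 + 5x^2 - 42x + 217/6

∇ f = -(16/3)x^3 - 13x^2 + (95/3)x - 109/6
θ ∇ f = -16x^3 - 26x^2 + (95/3)x
θ f = -(16/3)x^4 - 21x^3 + 16x^2 - (9/2)x
∇ θ f = -(64/3)x^3 - 31x^2 + (221/3)x - 217/6
[θ, ∇] f = (16/3)x^3 + 5x^2 - 42x + 217/6


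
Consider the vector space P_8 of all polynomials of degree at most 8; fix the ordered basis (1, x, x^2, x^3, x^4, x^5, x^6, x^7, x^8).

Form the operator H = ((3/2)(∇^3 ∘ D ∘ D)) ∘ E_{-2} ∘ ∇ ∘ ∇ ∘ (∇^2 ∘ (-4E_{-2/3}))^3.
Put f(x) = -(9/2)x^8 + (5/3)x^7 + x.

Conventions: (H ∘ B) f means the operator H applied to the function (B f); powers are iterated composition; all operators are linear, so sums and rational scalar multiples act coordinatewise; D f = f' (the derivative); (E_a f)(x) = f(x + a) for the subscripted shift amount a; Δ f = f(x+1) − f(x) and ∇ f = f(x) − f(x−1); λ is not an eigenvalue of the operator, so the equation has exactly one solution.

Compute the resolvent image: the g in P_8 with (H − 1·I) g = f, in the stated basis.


write g with unknown coordinates in the stated basis and equate coefficients in (H − 1·I) g = f
solving from the highest basis element down gives g = (9/2)x^8 - (5/3)x^7 - x
check: H g = 0
so H g − 1·g = -(9/2)x^8 + (5/3)x^7 + x = f ✓

the result is g(x) = (9/2)x^8 - (5/3)x^7 - x


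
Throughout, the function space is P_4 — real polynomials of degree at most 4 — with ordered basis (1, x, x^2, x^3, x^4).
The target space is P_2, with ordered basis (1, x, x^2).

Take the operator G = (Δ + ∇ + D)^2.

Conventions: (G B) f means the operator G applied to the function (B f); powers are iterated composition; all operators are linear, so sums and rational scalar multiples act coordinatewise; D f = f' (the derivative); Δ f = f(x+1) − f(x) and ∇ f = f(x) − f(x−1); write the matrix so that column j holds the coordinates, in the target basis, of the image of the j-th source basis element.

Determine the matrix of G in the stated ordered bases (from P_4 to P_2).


the matrix is [[0, 0, 18, 0, 48]; [0, 0, 0, 54, 0]; [0, 0, 0, 0, 108]] (rows listed top to bottom)

image of 1: 0
image of x: 0
image of x^2: 18
image of x^3: 54x
image of x^4: 108x^2 + 48
each image's coordinates form column j of the matrix


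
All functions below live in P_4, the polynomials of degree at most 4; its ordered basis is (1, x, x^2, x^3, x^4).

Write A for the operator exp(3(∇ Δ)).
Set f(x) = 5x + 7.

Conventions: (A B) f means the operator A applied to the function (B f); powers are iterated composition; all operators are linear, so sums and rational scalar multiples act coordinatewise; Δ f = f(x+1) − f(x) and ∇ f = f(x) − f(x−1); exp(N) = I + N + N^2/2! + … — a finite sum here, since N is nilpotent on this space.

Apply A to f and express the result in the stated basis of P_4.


the series for exp(3(∇ Δ)) f terminates at order 0
exp(3(∇ Δ)) f = 5x + 7

g(x) = 5x + 7


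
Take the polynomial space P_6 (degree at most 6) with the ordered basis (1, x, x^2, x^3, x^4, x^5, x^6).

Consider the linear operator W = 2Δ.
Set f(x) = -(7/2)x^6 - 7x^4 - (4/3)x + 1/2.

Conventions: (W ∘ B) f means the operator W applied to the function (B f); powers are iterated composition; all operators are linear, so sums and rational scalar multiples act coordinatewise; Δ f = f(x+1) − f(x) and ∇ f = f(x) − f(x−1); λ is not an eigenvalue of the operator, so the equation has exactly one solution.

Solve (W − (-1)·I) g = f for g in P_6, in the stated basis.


g(x) = -(7/2)x^6 + 42x^5 - 322x^4 + 1876x^3 - 8127x^2 + (70346/3)x - 202967/6

write g with unknown coordinates in the stated basis and equate coefficients in (W − (-1)·I) g = f
solving from the highest basis element down gives g = -(7/2)x^6 + 42x^5 - 322x^4 + 1876x^3 - 8127x^2 + (70346/3)x - 202967/6
check: W g = -42x^5 + 315x^4 - 1876x^3 + 8127x^2 - 23450x + 101485/3
so W g − (-1)·g = -(7/2)x^6 - 7x^4 - (4/3)x + 1/2 = f ✓


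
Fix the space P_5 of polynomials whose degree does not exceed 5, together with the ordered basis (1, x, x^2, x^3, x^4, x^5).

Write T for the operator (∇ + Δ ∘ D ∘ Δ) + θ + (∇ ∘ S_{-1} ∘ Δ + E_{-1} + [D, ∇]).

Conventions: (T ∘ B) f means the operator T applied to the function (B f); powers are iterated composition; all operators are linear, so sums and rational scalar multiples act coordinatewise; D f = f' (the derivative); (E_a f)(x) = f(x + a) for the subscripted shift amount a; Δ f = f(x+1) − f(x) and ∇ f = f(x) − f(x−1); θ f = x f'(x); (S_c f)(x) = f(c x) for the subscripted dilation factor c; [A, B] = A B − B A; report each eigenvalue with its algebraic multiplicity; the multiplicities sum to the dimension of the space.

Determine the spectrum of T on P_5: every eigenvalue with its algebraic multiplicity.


image of 1: 1
image of x: 2x
image of x^2: 3x^2 - 2
image of x^3: 4x^3 + 6x
image of x^4: 5x^4 - 12x^2 + 48x + 10
image of x^5: 6x^5 + 20x^3 + 190x + 40
the matrix is upper triangular; its diagonal is (1, 2, 3, 4, 5, 6)
for a triangular matrix the eigenvalues are the diagonal entries, with algebraic multiplicity their repetition count

λ = 1 (multiplicity 1), λ = 2 (multiplicity 1), λ = 3 (multiplicity 1), λ = 4 (multiplicity 1), λ = 5 (multiplicity 1), λ = 6 (multiplicity 1)


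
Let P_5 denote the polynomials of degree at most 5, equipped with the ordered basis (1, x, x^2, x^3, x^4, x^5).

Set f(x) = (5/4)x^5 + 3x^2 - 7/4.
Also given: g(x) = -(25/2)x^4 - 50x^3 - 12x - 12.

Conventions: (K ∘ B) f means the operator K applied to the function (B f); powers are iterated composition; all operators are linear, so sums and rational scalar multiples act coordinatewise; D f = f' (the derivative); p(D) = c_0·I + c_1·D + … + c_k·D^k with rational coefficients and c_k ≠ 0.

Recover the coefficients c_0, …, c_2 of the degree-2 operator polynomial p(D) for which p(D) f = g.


D^0 f = (5/4)x^5 + 3x^2 - 7/4
D^1 f = (25/4)x^4 + 6x
D^2 f = 25x^3 + 6
matching coefficients of g against c_0 f + c_1 Df + … from the top degree down determines the c_i
solution: c_0 = 0, c_1 = -2, c_2 = -2

c_0 = 0, c_1 = -2, c_2 = -2


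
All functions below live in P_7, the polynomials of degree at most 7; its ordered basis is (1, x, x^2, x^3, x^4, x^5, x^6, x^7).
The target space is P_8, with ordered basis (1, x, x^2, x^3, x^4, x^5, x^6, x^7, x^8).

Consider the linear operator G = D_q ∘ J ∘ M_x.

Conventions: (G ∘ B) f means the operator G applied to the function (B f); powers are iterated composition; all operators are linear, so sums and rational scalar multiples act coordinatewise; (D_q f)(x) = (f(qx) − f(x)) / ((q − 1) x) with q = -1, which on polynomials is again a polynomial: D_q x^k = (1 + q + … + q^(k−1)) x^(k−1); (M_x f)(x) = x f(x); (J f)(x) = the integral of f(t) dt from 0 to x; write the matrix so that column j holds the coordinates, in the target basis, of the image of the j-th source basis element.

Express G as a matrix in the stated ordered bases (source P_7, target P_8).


image of 1: 0
image of x: (1/3)x^2
image of x^2: 0
image of x^3: (1/5)x^4
image of x^4: 0
image of x^5: (1/7)x^6
image of x^6: 0
image of x^7: (1/9)x^8
each image's coordinates form column j of the matrix

the matrix is [[0, 0, 0, 0, 0, 0, 0, 0]; [0, 0, 0, 0, 0, 0, 0, 0]; [0, 1/3, 0, 0, 0, 0, 0, 0]; [0, 0, 0, 0, 0, 0, 0, 0]; [0, 0, 0, 1/5, 0, 0, 0, 0]; [0, 0, 0, 0, 0, 0, 0, 0]; [0, 0, 0, 0, 0, 1/7, 0, 0]; [0, 0, 0, 0, 0, 0, 0, 0]; [0, 0, 0, 0, 0, 0, 0, 1/9]] (rows listed top to bottom)


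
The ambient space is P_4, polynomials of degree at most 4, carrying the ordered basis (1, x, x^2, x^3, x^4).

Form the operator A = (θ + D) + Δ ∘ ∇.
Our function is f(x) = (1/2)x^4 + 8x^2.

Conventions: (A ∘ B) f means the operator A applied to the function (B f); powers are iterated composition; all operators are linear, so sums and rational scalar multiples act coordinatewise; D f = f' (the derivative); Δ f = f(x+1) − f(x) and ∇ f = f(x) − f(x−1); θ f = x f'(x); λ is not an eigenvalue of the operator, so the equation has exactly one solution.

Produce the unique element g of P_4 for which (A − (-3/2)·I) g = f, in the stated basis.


the result is g(x) = (1/11)x^4 - (8/99)x^3 + (472/231)x^2 - (1664/1155)x - 6532/3465

write g with unknown coordinates in the stated basis and equate coefficients in (A − (-3/2)·I) g = f
solving from the highest basis element down gives g = (1/11)x^4 - (8/99)x^3 + (472/231)x^2 - (1664/1155)x - 6532/3465
check: A g = (4/11)x^4 + (4/33)x^3 + (380/77)x^2 + (832/385)x + 3266/1155
so A g − (-3/2)·g = (1/2)x^4 + 8x^2 = f ✓


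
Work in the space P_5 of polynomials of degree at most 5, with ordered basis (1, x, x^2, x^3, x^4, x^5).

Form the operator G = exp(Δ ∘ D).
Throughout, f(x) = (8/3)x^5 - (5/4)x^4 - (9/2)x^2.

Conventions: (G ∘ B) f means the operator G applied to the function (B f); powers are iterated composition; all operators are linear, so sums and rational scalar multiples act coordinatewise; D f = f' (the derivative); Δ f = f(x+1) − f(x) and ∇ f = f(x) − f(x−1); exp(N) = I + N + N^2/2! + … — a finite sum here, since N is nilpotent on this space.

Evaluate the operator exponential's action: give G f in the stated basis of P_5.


the result is g(x) = (8/3)x^5 - (5/4)x^4 + (160/3)x^3 + (121/2)x^2 + (595/3)x + 433/3

order-1 term: (160/3)x^3 + 65x^2 + (115/3)x - 2/3
order-2 term: 160x + 145
the series for exp(Δ ∘ D) f terminates at order 2
exp(Δ ∘ D) f = (8/3)x^5 - (5/4)x^4 + (160/3)x^3 + (121/2)x^2 + (595/3)x + 433/3


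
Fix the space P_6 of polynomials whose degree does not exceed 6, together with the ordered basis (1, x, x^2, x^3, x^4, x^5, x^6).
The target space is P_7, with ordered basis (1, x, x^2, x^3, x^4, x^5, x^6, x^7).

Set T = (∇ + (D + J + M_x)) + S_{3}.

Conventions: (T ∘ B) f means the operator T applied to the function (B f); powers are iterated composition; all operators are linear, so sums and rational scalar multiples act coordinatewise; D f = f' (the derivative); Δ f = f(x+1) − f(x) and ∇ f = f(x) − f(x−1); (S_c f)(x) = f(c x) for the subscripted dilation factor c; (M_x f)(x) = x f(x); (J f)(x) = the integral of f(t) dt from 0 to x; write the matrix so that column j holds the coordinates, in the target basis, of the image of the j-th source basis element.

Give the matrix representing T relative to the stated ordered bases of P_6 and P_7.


the matrix is [[1, 2, -1, 1, -1, 1, -1]; [2, 3, 4, -3, 4, -5, 6]; [0, 3/2, 9, 6, -6, 10, -15]; [0, 0, 4/3, 27, 8, -10, 20]; [0, 0, 0, 5/4, 81, 10, -15]; [0, 0, 0, 0, 6/5, 243, 12]; [0, 0, 0, 0, 0, 7/6, 729]; [0, 0, 0, 0, 0, 0, 8/7]] (rows listed top to bottom)

image of 1: 2x + 1
image of x: (3/2)x^2 + 3x + 2
image of x^2: (4/3)x^3 + 9x^2 + 4x - 1
image of x^3: (5/4)x^4 + 27x^3 + 6x^2 - 3x + 1
image of x^4: (6/5)x^5 + 81x^4 + 8x^3 - 6x^2 + 4x - 1
image of x^5: (7/6)x^6 + 243x^5 + 10x^4 - 10x^3 + 10x^2 - 5x + 1
image of x^6: (8/7)x^7 + 729x^6 + 12x^5 - 15x^4 + 20x^3 - 15x^2 + 6x - 1
each image's coordinates form column j of the matrix


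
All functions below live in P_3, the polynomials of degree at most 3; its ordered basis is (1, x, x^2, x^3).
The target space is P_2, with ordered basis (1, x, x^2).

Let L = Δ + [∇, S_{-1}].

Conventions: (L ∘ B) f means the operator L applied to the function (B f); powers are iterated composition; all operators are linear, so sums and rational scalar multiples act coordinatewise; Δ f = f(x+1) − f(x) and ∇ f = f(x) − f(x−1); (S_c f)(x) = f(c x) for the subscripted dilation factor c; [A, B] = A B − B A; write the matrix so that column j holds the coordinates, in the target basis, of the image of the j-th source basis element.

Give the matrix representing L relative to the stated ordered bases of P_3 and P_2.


the matrix is [[0, -1, 1, -1]; [0, 0, 6, 3]; [0, 0, 0, -3]] (rows listed top to bottom)

image of 1: 0
image of x: -1
image of x^2: 6x + 1
image of x^3: -3x^2 + 3x - 1
each image's coordinates form column j of the matrix


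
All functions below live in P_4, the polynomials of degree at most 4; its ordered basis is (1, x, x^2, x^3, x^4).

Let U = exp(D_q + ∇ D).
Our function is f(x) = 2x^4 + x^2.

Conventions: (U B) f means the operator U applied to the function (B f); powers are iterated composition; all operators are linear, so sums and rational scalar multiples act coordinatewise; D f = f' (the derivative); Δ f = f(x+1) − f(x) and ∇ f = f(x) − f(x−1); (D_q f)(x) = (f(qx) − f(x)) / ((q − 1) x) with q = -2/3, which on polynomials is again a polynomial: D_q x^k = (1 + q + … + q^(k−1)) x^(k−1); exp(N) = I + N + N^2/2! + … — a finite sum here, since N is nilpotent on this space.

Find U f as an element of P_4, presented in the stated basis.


g(x) = 2x^4 + (26/27)x^3 + (6166/243)x^2 - (36602/2187)x + 203641/8748

order-1 term: (26/27)x^3 + 24x^2 - (71/3)x + 10
order-2 term: (91/243)x^2 + (62/9)x + 193/18
order-3 term: (91/2187)x + 1856/729
order-4 term: 91/8748
the series for exp(D_q + ∇ D) f terminates at order 4
exp(D_q + ∇ D) f = 2x^4 + (26/27)x^3 + (6166/243)x^2 - (36602/2187)x + 203641/8748


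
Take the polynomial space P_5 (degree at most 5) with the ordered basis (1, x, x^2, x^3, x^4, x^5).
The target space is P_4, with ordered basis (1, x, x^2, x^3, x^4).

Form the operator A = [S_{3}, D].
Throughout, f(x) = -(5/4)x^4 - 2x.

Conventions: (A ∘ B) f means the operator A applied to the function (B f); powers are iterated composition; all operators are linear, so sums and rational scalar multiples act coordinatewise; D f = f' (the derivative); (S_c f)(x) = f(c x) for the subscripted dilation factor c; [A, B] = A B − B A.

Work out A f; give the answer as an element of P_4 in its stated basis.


the image equals g(x) = 270x^3 + 4

D f = -5x^3 - 2
S_{3} D f = -135x^3 - 2
S_{3} f = -(405/4)x^4 - 6x
D S_{3} f = -405x^3 - 6
[S_{3}, D] f = 270x^3 + 4


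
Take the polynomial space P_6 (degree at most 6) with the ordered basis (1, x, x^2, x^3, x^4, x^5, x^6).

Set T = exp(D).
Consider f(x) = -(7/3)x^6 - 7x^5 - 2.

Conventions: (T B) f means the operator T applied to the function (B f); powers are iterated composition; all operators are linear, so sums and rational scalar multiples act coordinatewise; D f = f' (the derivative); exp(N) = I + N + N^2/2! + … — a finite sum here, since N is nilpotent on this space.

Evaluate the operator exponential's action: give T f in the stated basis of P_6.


the result is g(x) = -(7/3)x^6 - 21x^5 - 70x^4 - (350/3)x^3 - 105x^2 - 49x - 34/3

order-1 term: -14x^5 - 35x^4
order-2 term: -35x^4 - 70x^3
order-3 term: -(140/3)x^3 - 70x^2
order-4 term: -35x^2 - 35x
order-5 term: -14x - 7
order-6 term: -7/3
the series for exp(D) f terminates at order 6
exp(D) f = -(7/3)x^6 - 21x^5 - 70x^4 - (350/3)x^3 - 105x^2 - 49x - 34/3


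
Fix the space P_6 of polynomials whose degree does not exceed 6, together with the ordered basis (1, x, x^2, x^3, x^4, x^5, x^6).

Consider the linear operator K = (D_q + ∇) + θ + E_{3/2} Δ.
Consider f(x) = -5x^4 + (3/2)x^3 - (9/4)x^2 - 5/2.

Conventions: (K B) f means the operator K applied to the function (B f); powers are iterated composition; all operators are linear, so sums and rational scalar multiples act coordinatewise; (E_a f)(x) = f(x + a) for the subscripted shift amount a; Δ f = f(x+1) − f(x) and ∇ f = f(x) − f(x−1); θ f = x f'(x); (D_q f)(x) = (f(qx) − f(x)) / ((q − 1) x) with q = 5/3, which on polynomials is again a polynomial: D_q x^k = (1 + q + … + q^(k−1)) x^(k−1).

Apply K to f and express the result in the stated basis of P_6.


D_q f = -(1360/27)x^3 + (49/6)x^2 - 6x
∇ f = -20x^3 + (69/2)x^2 - 29x + 35/4
(D_q + ∇) f = -(1900/27)x^3 + (128/3)x^2 - 35x + 35/4
θ f = -20x^4 + (9/2)x^3 - (9/2)x^2
Δ f = -20x^3 - (51/2)x^2 - 20x - 23/4
E_{3/2} Δ f = -20x^3 - (231/2)x^2 - (463/2)x - 1285/8
((D_q + ∇) + θ + E_{3/2} Δ) f = -20x^4 - (4637/54)x^3 - (232/3)x^2 - (533/2)x - 1215/8

the image equals g(x) = -20x^4 - (4637/54)x^3 - (232/3)x^2 - (533/2)x - 1215/8


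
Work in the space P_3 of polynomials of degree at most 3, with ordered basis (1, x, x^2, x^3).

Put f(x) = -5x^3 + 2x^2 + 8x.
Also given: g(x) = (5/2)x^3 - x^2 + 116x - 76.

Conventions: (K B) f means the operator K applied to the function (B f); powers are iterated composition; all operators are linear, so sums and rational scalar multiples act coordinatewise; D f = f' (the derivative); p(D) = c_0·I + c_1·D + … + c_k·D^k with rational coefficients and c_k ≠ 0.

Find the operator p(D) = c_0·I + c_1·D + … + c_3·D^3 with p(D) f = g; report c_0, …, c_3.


D^0 f = -5x^3 + 2x^2 + 8x
D^1 f = -15x^2 + 4x + 8
D^2 f = -30x + 4
D^3 f = -30
matching coefficients of g against c_0 f + c_1 Df + … from the top degree down determines the c_i
solution: c_0 = -1/2, c_1 = 0, c_2 = -4, c_3 = 2

p(D) = -(1/2)·I − 4·D^2 + 2·D^3, i.e. c_0 = -1/2, c_1 = 0, c_2 = -4, c_3 = 2


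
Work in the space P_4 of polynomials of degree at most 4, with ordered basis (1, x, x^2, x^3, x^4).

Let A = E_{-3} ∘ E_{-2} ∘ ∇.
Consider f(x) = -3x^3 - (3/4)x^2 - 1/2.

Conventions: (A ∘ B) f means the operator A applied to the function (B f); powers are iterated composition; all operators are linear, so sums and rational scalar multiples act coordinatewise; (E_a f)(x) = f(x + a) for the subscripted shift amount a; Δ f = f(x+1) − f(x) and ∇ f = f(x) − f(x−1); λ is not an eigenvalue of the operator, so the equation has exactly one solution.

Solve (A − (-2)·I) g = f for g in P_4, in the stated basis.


the image equals g(x) = -(3/2)x^3 + (15/8)x^2 - (213/8)x + 733/8

write g with unknown coordinates in the stated basis and equate coefficients in (A − (-2)·I) g = f
solving from the highest basis element down gives g = -(3/2)x^3 + (15/8)x^2 - (213/8)x + 733/8
check: A g = -(9/2)x^2 + (213/4)x - 735/4
so A g − (-2)·g = -3x^3 - (3/4)x^2 - 1/2 = f ✓


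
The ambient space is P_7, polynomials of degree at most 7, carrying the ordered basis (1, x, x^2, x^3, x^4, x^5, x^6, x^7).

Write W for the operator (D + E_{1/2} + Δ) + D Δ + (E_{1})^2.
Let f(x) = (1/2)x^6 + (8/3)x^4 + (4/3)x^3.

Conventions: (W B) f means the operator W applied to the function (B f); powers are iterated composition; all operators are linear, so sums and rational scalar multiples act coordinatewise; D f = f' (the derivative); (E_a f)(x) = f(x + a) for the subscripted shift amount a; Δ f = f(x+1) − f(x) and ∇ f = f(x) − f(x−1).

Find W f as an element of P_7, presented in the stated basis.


D f = 3x^5 + (32/3)x^3 + 4x^2
E_{1/2} f = (1/2)x^6 + (3/2)x^5 + (109/24)x^4 + (95/12)x^3 + (207/32)x^2 + (233/96)x + 131/384
Δ f = 3x^5 + (15/2)x^4 + (62/3)x^3 + (55/2)x^2 + (53/3)x + 9/2
(D + E_{1/2} + Δ) f = (1/2)x^6 + (15/2)x^5 + (289/24)x^4 + (157/4)x^3 + (1215/32)x^2 + (643/32)x + 1859/384
Δ f = 3x^5 + (15/2)x^4 + (62/3)x^3 + (55/2)x^2 + (53/3)x + 9/2
D Δ f = 15x^4 + 30x^3 + 62x^2 + 55x + 53/3
E_{1} f = (1/2)x^6 + 3x^5 + (61/6)x^4 + 22x^3 + (55/2)x^2 + (53/3)x + 9/2
E_{1} E_{1} f = (1/2)x^6 + 6x^5 + (98/3)x^4 + (308/3)x^3 + 192x^2 + (592/3)x + 256/3
((D + E_{1/2} + Δ) + D Δ + (E_{1})^2) f = x^6 + (27/2)x^5 + (1433/24)x^4 + (2063/12)x^3 + (9343/32)x^2 + (26153/96)x + 41411/384

the result is g(x) = x^6 + (27/2)x^5 + (1433/24)x^4 + (2063/12)x^3 + (9343/32)x^2 + (26153/96)x + 41411/384
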